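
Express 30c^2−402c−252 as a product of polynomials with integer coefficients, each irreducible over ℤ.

Pull out the common factor 6, then factor the remaining trinomial.

6(5c+3)(c−14)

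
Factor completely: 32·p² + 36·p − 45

(4·p − 3)·(8·p + 15)

Need a pair with product 32·(−45) = −1440 and sum 36: that's −24 and 60.
Split the middle term: 32·p² − 24·p + 60·p − 45 = 8·p·(4·p − 3) + 15·(4·p − 3).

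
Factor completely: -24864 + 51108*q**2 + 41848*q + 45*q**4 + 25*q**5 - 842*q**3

By the rational root theorem, q = -14 is a root, giving the factor (q + 14) and quotient 25*q**4 - 305*q**3 + 3428*q**2 + 3116*q - 1776.
Then q = -6/5 is a root, so (5*q + 6) divides it; the quotient is 5*q**3 - 67*q**2 + 766*q - 296.
Continuing, q = 2/5 is a root, so (5*q - 2) divides it; the quotient is q**2 - 13*q + 148.
The quadratic q**2 - 13*q + 148 has discriminant -423 < 0 and is irreducible over ℤ.

(5*q + 6)*(5*q - 2)*(q + 14)*(q**2 - 13*q + 148)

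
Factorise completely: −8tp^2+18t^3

2t(3t−2p)(3t+2p)

Pull out the common factor 2t; 9t^2−4p^2 is a difference of squares.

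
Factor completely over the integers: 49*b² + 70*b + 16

Need a pair with product 49·16 = 784 and sum 70: that's 56 and 14.
Split the middle term: 49*b² + 56*b + 14*b + 16 = 7*b*(7*b + 8) + 2*(7*b + 8).

(7*b + 2)*(7*b + 8)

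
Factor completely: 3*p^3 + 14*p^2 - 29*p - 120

Testing divisors of the constant over divisors of the leading coefficient, p = -5 is a root, giving the factor (p + 5) and quotient 3*p^2 - p - 24.
The remaining quadratic factors as (3*p + 8)(p - 3).

(3*p + 8)*(p + 5)*(p - 3)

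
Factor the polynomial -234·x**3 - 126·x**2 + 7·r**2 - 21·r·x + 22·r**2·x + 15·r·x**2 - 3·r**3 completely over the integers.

-(3·r - 13·x - 7)·(r + 3·x)·(r - 6·x)

Group: r·(-3·r**2 + 31·r·x + 7·r - 78·x**2 - 42·x) + 3·x·(-3·r**2 + 31·r·x + 7·r - 78·x**2 - 42·x); both groups contain (-3·r**2 + 31·r·x + 7·r - 78·x**2 - 42·x), so (r + 3·x) is a factor with cofactor -3·r**2 + 31·r·x + 7·r - 78·x**2 - 42·x.
The cofactor groups again: -3·r**2 + 31·r·x + 7·r - 78·x**2 - 42·x = -r·(3·r - 13·x - 7) + 6·x·(3·r - 13·x - 7); both groups contain (3·r - 13·x - 7), giving -(r - 6·x)·(3·r - 13·x - 7).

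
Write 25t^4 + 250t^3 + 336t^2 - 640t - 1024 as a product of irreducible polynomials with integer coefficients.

Testing divisors of the constant over divisors of the leading coefficient, t = 8/5 is a root, so (5t - 8) divides it; the quotient is 5t^3 + 58t^2 + 160t + 128.
Next, t = -2 is a root, so (t + 2) is a factor; dividing leaves 5t^2 + 48t + 64.
The remaining quadratic factors as (5t + 8)(t + 8).

(5t + 8)(5t - 8)(t + 2)(t + 8)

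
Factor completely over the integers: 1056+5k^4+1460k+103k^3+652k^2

(5k+8)(k+11)(k+2)(k+6)

Trying the rational-root candidates, k = −6 is a root, so (k+6) is a factor; dividing leaves 5k^3+73k^2+214k+176.
Next, k = −8/5 is a root, giving the factor (5k+8) and quotient k^2+13k+22.
The remaining quadratic factors as (k+11)(k+2).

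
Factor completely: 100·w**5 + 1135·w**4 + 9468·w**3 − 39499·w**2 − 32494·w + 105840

Among the possible rational roots, w = 8/5 is a root, so (5·w − 8) divides it; the quotient is 20·w**4 + 259·w**3 + 2308·w**2 − 4207·w − 13230.
Continuing, w = 14/5 is a root, so (5·w − 14) divides it; the quotient is 4·w**3 + 63·w**2 + 638·w + 945.
Then w = −7/4 is a root, so (4·w + 7) divides it; the quotient is w**2 + 14·w + 135.
The quadratic w**2 + 14·w + 135 has discriminant −344 < 0 and is irreducible over ℤ.

(4·w + 7)·(5·w − 14)·(5·w − 8)·(w**2 + 14·w + 135)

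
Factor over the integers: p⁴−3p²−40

Substitute u = p² to get a quadratic in u, then factor.
p²+5 is irreducible over ℤ (always positive, so no real roots).
p²−8 is irreducible over ℤ (8 is not a perfect square).

(p²+5)(p²−8)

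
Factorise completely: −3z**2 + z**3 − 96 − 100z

(z + 1)(z + 8)(z − 12)

Among the possible rational roots, z = 12 is a root, giving the factor (z − 12) and quotient z**2 + 9z + 8.
The remaining quadratic factors as (z + 1)(z + 8).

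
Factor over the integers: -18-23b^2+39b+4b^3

(4b-3)(b-2)(b-3)

Trying the rational-root candidates, b = 3 is a root, giving the factor (b-3) and quotient 4b^2-11b+6.
The remaining quadratic factors as (4b-3)(b-2).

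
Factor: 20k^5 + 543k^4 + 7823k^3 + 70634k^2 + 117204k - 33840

Trying the rational-root candidates, k = -15 is a root, giving the factor (k + 15) and quotient 20k^4 + 243k^3 + 4178k^2 + 7964k - 2256.
Continuing, k = -12/5 is a root, giving the factor (5k + 12) and quotient 4k^3 + 39k^2 + 742k - 188.
Continuing, k = 1/4 is a root, so (4k - 1) divides it; the quotient is k^2 + 10k + 188.
The quadratic k^2 + 10k + 188 has discriminant -652 < 0 and is irreducible over ℤ.

(4k - 1)(5k + 12)(k + 15)(k^2 + 10k + 188)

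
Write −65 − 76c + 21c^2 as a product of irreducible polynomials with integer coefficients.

Need a pair with product 21·(−65) = −1365 and sum −76: that's −91 and 15.
Split the middle term: 21c^2 − 91c + 15c − 65 = 7c(3c − 13) + 5(3c − 13).

(3c − 13)(7c + 5)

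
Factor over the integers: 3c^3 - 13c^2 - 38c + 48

By the rational root theorem, c = 1 is a root, so (c - 1) divides it; the quotient is 3c^2 - 10c - 48.
The remaining quadratic factors as (3c + 8)(c - 6).

(3c + 8)(c - 1)(c - 6)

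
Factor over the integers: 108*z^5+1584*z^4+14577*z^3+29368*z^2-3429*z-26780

(3*z+4)*(6*z+13)*(6*z-5)*(z^2+12*z+103)

By the rational root theorem, z = -13/6 is a root, so (6*z+13) divides it; the quotient is 18*z^4+225*z^3+1942*z^2+687*z-2060.
Continuing, z = 5/6 is a root, giving the factor (6*z-5) and quotient 3*z^3+40*z^2+357*z+412.
Next, z = -4/3 is a root, giving the factor (3*z+4) and quotient z^2+12*z+103.
The quadratic z^2+12*z+103 has discriminant -268 < 0 and is irreducible over ℤ.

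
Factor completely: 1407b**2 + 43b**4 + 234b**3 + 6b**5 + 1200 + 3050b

(2b + 1)(3b + 8)(b + 5)(b**2 - b + 30)

By the rational root theorem, b = -1/2 is a root, so (2b + 1) is a factor; dividing leaves 3b**4 + 20b**3 + 107b**2 + 650b + 1200.
Continuing, b = -5 is a root, giving the factor (b + 5) and quotient 3b**3 + 5b**2 + 82b + 240.
Then b = -8/3 is a root, so (3b + 8) divides it; the quotient is b**2 - b + 30.
The quadratic b**2 - b + 30 has discriminant -119 < 0 and is irreducible over ℤ.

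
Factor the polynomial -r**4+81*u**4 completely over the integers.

Write as (9*u**2)² − (r**2)², then factor 9*u**2-r**2 once more.

(3*u-r)*(3*u+r)*(9*u**2+r**2)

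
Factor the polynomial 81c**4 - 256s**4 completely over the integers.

Write as (9c**2)² − (16s**2)², then factor 9c**2 - 16s**2 once more.

(3c + 4s)(3c - 4s)(9c**2 + 16s**2)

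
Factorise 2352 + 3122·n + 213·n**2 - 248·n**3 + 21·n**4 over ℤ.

By the rational root theorem, n = 7 is a root, so (n - 7) is a factor; dividing leaves 21·n**3 - 101·n**2 - 494·n - 336.
Next, n = 8 is a root, so (n - 8) divides it; the quotient is 21·n**2 + 67·n + 42.
The remaining quadratic factors as (3·n + 7)(7·n + 6).

(3·n + 7)·(7·n + 6)·(n - 7)·(n - 8)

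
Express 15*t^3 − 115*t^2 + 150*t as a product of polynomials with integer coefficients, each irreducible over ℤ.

Pull out the common factor 5*t, then factor the remaining trinomial.

5*t*(3*t − 5)*(t − 6)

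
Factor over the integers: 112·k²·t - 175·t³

7·t·(4·k + 5·t)·(4·k - 5·t)

Every term has a factor of 7·t. Then 16·k² - 25·t² = (4·k)² − (5·t)².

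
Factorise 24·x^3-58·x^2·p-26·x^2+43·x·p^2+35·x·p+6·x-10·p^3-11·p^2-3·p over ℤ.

(3·x-2·p-1)·(4·x-5·p-3)·(2·x-p)

Group: 4·x·(6·x^2-7·x·p-2·x+2·p^2+p) + (-5·p-3)·(6·x^2-7·x·p-2·x+2·p^2+p); both groups contain (6·x^2-7·x·p-2·x+2·p^2+p), so (4·x-5·p-3) is a factor with cofactor 6·x^2-7·x·p-2·x+2·p^2+p.
The cofactor groups again: 6·x^2-7·x·p-2·x+2·p^2+p = 3·x·(2·x-p) + (-2·p-1)·(2·x-p); both groups contain (2·x-p), giving (3·x-2·p-1)·(2·x-p).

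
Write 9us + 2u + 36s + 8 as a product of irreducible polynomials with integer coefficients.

(9s + 2)(u + 4)

Group as (9us + 2u) + (36s + 8) = u(9s + 2) + 4(9s + 2).
Both groups share the factor (9s + 2).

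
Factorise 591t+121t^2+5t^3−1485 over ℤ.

Testing divisors of the constant over divisors of the leading coefficient, t = −11 is a root, so (t+11) divides it; the quotient is 5t^2+66t−135.
The remaining quadratic factors as (t+15)(5t−9).

(5t−9)(t+11)(t+15)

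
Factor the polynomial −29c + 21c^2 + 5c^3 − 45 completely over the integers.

(5c − 9)(c + 1)(c + 5)

Trying the rational-root candidates, c = 9/5 is a root, giving the factor (5c − 9) and quotient c^2 + 6c + 5.
The remaining quadratic factors as (c + 5)(c + 1).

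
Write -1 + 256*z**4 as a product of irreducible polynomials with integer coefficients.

(4*z)⁴ − (1)⁴ = ((4*z)² − (1)²)((4*z)² + (1)²); the first factor splits again, the second (16*z**2 + 1) is irreducible.

(4*z + 1)*(4*z - 1)*(16*z**2 + 1)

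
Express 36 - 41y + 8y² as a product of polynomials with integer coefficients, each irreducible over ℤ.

Need a pair with product 8·36 = 288 and sum -41: that's -32 and -9.
Split the middle term: 8y² - 32y - 9y + 36 = 8y(y - 4) - 9(y - 4).

(8y - 9)(y - 4)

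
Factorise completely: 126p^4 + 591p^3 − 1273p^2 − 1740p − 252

Testing divisors of the constant over divisors of the leading coefficient, p = 7/3 is a root, giving the factor (3p − 7) and quotient 42p^3 + 295p^2 + 264p + 36.
Next, p = −1/6 is a root, giving the factor (6p + 1) and quotient 7p^2 + 48p + 36.
The remaining quadratic factors as (p + 6)(7p + 6).

(3p − 7)(6p + 1)(7p + 6)(p + 6)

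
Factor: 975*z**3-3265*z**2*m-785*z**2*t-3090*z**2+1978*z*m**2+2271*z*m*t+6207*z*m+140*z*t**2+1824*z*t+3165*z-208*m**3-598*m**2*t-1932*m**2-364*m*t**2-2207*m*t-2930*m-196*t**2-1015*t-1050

(5*z-13*m-7)*(15*z-2*m-4*t-15)*(13*z-8*m-7*t-10)

Group: 5*z*(195*z**2-146*z*m-157*z*t-345*z+16*m**2+46*m*t+140*m+28*t**2+145*t+150) + (-13*m-7)*(195*z**2-146*z*m-157*z*t-345*z+16*m**2+46*m*t+140*m+28*t**2+145*t+150); both groups contain (195*z**2-146*z*m-157*z*t-345*z+16*m**2+46*m*t+140*m+28*t**2+145*t+150), so (5*z-13*m-7) is a factor with cofactor 195*z**2-146*z*m-157*z*t-345*z+16*m**2+46*m*t+140*m+28*t**2+145*t+150.
The cofactor groups again: 195*z**2-146*z*m-157*z*t-345*z+16*m**2+46*m*t+140*m+28*t**2+145*t+150 = 15*z*(13*z-8*m-7*t-10) + (-2*m-4*t-15)*(13*z-8*m-7*t-10); both groups contain (13*z-8*m-7*t-10), giving (15*z-2*m-4*t-15)*(13*z-8*m-7*t-10).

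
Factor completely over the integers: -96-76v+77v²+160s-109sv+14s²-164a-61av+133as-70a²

Group: -7a(10a+s-7v+12) + (14s-11v-8)(10a+s-7v+12); both groups contain (10a+s-7v+12).

-(10a+s-7v+12)(7a-14s+11v+8)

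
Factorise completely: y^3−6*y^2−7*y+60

(y+3)*(y−4)*(y−5)

Testing divisors of the constant over divisors of the leading coefficient, y = 4 is a root, so (y−4) is a factor; dividing leaves y^2−2*y−15.
The remaining quadratic factors as (y−5)(y+3).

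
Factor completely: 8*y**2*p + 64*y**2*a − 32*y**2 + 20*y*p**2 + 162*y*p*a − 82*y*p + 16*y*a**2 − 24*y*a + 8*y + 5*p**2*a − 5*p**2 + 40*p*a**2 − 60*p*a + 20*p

(2*y + 5*p)*(p + 8*a − 4)*(4*y + a − 1)

Group: 2*y*(4*y*p + 32*y*a − 16*y + p*a − p + 8*a**2 − 12*a + 4) + 5*p*(4*y*p + 32*y*a − 16*y + p*a − p + 8*a**2 − 12*a + 4); both groups contain (4*y*p + 32*y*a − 16*y + p*a − p + 8*a**2 − 12*a + 4), so (2*y + 5*p) is a factor with cofactor 4*y*p + 32*y*a − 16*y + p*a − p + 8*a**2 − 12*a + 4.
The cofactor groups again: 4*y*p + 32*y*a − 16*y + p*a − p + 8*a**2 − 12*a + 4 = 4*y*(p + 8*a − 4) + (a − 1)*(p + 8*a − 4); both groups contain (p + 8*a − 4), giving (4*y + a − 1)*(p + 8*a − 4).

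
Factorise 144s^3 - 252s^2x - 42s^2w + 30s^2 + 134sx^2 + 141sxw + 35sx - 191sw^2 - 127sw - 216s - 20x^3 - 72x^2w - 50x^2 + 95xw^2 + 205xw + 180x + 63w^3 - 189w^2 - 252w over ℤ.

Group: 3s(48s^2 - 52sx + 2sw - 54s + 10x^2 + 31xw + 45x - 63w^2 - 63w) + (-2x - w + 4)(48s^2 - 52sx + 2sw - 54s + 10x^2 + 31xw + 45x - 63w^2 - 63w); both groups contain (48s^2 - 52sx + 2sw - 54s + 10x^2 + 31xw + 45x - 63w^2 - 63w), so (3s - 2x - w + 4) is a factor with cofactor 48s^2 - 52sx + 2sw - 54s + 10x^2 + 31xw + 45x - 63w^2 - 63w.
The cofactor groups again: 48s^2 - 52sx + 2sw - 54s + 10x^2 + 31xw + 45x - 63w^2 - 63w = 6s(8s - 2x - 9w - 9) + (-5x + 7w)(8s - 2x - 9w - 9); both groups contain (8s - 2x - 9w - 9), giving (6s - 5x + 7w)(8s - 2x - 9w - 9).

(3s - 2x - w + 4)(6s - 5x + 7w)(8s - 2x - 9w - 9)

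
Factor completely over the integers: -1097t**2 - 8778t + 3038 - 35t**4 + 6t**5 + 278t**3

By the rational root theorem, t = 1/3 is a root, so (3t - 1) is a factor; dividing leaves 2t**4 - 11t**3 + 89t**2 - 336t - 3038.
Then t = -7/2 is a root, giving the factor (2t + 7) and quotient t**3 - 9t**2 + 76t - 434.
Then t = 7 is a root, giving the factor (t - 7) and quotient t**2 - 2t + 62.
The quadratic t**2 - 2t + 62 has discriminant -244 < 0 and is irreducible over ℤ.

(2t + 7)(3t - 1)(t - 7)(t**2 - 2t + 62)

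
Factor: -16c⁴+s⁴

Difference of squares twice: with A = s and B = 2c, A⁴ − B⁴ = (A² − B²)(A² + B²), and A² − B² factors again.

(s-2c)(s+2c)(s²+4c²)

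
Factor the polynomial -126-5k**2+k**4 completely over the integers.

(k**2+9)(k**2-14)

Substitute u = k**2 to get a quadratic in u, then factor.
k**2+9 is irreducible over ℤ (sum of squares).
k**2-14 is irreducible over ℤ (14 is not a perfect square).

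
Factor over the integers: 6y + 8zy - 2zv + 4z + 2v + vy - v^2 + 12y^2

Group: -v(2z + v + 3y) + (4y + 2)(2z + v + 3y); both groups contain (2z + v + 3y).

-(2z + v + 3y)(v - 4y - 2)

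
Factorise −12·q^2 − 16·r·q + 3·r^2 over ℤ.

Group: 3·r·(r − 6·q) + 2·q·(r − 6·q); both groups contain (r − 6·q).

(r − 6·q)·(3·r + 2·q)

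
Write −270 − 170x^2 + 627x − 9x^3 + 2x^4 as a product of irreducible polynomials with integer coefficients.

(2x − 1)(x + 9)(x − 10)(x − 3)

Among the possible rational roots, x = −9 is a root, giving the factor (x + 9) and quotient 2x^3 − 27x^2 + 73x − 30.
Continuing, x = 3 is a root, giving the factor (x − 3) and quotient 2x^2 − 21x + 10.
The remaining quadratic factors as (x − 10)(2x − 1).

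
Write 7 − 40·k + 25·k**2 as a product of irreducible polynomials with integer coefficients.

(5·k − 1)·(5·k − 7)

Need a pair with product 25·7 = 175 and sum −40: that's −35 and −5.
Split the middle term: 25·k**2 − 35·k − 5·k + 7 = 5·k·(5·k − 7) − (5·k − 7).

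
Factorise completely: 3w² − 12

Pull out the common factor 3; w² − 4 is a difference of squares.

3(w + 2)(w − 2)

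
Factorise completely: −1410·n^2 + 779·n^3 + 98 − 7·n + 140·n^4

(4·n + 1)·(5·n − 7)·(7·n − 2)·(n + 7)

Trying the rational-root candidates, n = −7 is a root, so (n + 7) is a factor; dividing leaves 140·n^3 − 201·n^2 − 3·n + 14.
Next, n = 7/5 is a root, so (5·n − 7) is a factor; dividing leaves 28·n^2 − n − 2.
The remaining quadratic factors as (4·n + 1)(7·n − 2).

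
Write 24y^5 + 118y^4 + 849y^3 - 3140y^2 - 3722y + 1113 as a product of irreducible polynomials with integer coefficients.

Trying the rational-root candidates, y = 3 is a root, so (y - 3) divides it; the quotient is 24y^4 + 190y^3 + 1419y^2 + 1117y - 371.
Then y = 1/4 is a root, so (4y - 1) divides it; the quotient is 6y^3 + 49y^2 + 367y + 371.
Continuing, y = -7/6 is a root, so (6y + 7) divides it; the quotient is y^2 + 7y + 53.
The quadratic y^2 + 7y + 53 has discriminant -163 < 0 and is irreducible over ℤ.

(4y - 1)(6y + 7)(y - 3)(y^2 + 7y + 53)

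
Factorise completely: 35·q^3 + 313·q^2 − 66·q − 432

Among the possible rational roots, q = −8/7 is a root, so (7·q + 8) is a factor; dividing leaves 5·q^2 + 39·q − 54.
The remaining quadratic factors as (q + 9)(5·q − 6).

(5·q − 6)·(7·q + 8)·(q + 9)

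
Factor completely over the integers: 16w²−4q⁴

4(2w−q²)(2w+q²)

Every term has a factor of 4; factoring it out leaves 4w²−q⁴.
Recognize a difference of squares with the parts 2w and q².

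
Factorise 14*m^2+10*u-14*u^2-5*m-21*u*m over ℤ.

-(2*u-m)*(7*u+14*m-5)

Group: -2*u*(7*u+14*m-5) + m*(7*u+14*m-5); both groups contain (7*u+14*m-5).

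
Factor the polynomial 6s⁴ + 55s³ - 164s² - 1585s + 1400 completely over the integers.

(6s - 5)(s + 7)(s + 8)(s - 5)

Testing divisors of the constant over divisors of the leading coefficient, s = -7 is a root, so (s + 7) is a factor; dividing leaves 6s³ + 13s² - 255s + 200.
Next, s = -8 is a root, giving the factor (s + 8) and quotient 6s² - 35s + 25.
The remaining quadratic factors as (s - 5)(6s - 5).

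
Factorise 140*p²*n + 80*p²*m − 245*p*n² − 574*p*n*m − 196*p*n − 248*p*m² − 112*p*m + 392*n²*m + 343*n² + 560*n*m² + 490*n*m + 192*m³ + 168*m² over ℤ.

Group: 7*n*(20*p² − 35*p*n − 62*p*m − 28*p + 56*n*m + 49*n + 48*m² + 42*m) + 4*m*(20*p² − 35*p*n − 62*p*m − 28*p + 56*n*m + 49*n + 48*m² + 42*m); both groups contain (20*p² − 35*p*n − 62*p*m − 28*p + 56*n*m + 49*n + 48*m² + 42*m), so (7*n + 4*m) is a factor with cofactor 20*p² − 35*p*n − 62*p*m − 28*p + 56*n*m + 49*n + 48*m² + 42*m.
The cofactor groups again: 20*p² − 35*p*n − 62*p*m − 28*p + 56*n*m + 49*n + 48*m² + 42*m = 4*p*(5*p − 8*m − 7) + (−7*n − 6*m)*(5*p − 8*m − 7); both groups contain (5*p − 8*m − 7), giving (4*p − 7*n − 6*m)*(5*p − 8*m − 7).

(4*p − 7*n − 6*m)*(5*p − 8*m − 7)*(7*n + 4*m)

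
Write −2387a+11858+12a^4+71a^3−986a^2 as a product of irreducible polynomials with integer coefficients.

(3a+14)(4a−11)(a+11)(a−7)

Trying the rational-root candidates, a = −14/3 is a root, giving the factor (3a+14) and quotient 4a^3+5a^2−352a+847.
Then a = −11 is a root, giving the factor (a+11) and quotient 4a^2−39a+77.
The remaining quadratic factors as (a−7)(4a−11).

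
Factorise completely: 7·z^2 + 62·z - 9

Need a pair with product 7·(-9) = -63 and sum 62: that's -1 and 63.
Split the middle term: 7·z^2 - z + 63·z - 9 = z·(7·z - 1) + 9·(7·z - 1).

(7·z - 1)·(z + 9)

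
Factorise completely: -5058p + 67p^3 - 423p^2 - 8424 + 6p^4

(6p + 13)(p + 12)(p + 6)(p - 9)

By the rational root theorem, p = -12 is a root, so (p + 12) is a factor; dividing leaves 6p^3 - 5p^2 - 363p - 702.
Next, p = -6 is a root, giving the factor (p + 6) and quotient 6p^2 - 41p - 117.
The remaining quadratic factors as (6p + 13)(p - 9).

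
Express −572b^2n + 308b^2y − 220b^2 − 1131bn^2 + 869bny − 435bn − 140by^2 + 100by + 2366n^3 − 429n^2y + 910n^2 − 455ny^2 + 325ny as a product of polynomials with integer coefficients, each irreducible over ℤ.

Group: 11b(−52bn + 28by − 20b − 169n^2 + 91ny − 65n) + (−14n − 5y)(−52bn + 28by − 20b − 169n^2 + 91ny − 65n); both groups contain (−52bn + 28by − 20b − 169n^2 + 91ny − 65n), so (11b − 14n − 5y) is a factor with cofactor −52bn + 28by − 20b − 169n^2 + 91ny − 65n.
The cofactor groups again: −52bn + 28by − 20b − 169n^2 + 91ny − 65n = −13n(4b + 13n) + (7y − 5)(4b + 13n); both groups contain (4b + 13n), giving −(13n − 7y + 5)(4b + 13n).

−(11b − 14n − 5y)(13n − 7y + 5)(4b + 13n)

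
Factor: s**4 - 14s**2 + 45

(s + 3)(s - 3)(s**2 - 5)

Substitute u = s**2 to get a quadratic in u, then factor.
s**2 - 9 is a difference of squares.
s**2 - 5 is irreducible over ℤ (5 is not a perfect square).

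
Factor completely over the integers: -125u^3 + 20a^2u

5u(2a + 5u)(2a - 5u)

Every term has a factor of 5u. Then 4a^2 - 25u^2 = (2a)² − (5u)².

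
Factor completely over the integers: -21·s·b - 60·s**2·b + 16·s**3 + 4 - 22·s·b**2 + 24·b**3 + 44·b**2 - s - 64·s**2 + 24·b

(4·s - 2·b - 1)·(s - 4·b - 4)·(4·s + 3·b + 1)

Group: 4·s·(4·s**2 - 18·s·b - 17·s + 8·b**2 + 12·b + 4) + (3·b + 1)·(4·s**2 - 18·s·b - 17·s + 8·b**2 + 12·b + 4); both groups contain (4·s**2 - 18·s·b - 17·s + 8·b**2 + 12·b + 4), so (4·s + 3·b + 1) is a factor with cofactor 4·s**2 - 18·s·b - 17·s + 8·b**2 + 12·b + 4.
The cofactor groups again: 4·s**2 - 18·s·b - 17·s + 8·b**2 + 12·b + 4 = s·(4·s - 2·b - 1) + (-4·b - 4)·(4·s - 2·b - 1); both groups contain (4·s - 2·b - 1), giving (s - 4·b - 4)·(4·s - 2·b - 1).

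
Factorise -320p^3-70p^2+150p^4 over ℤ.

10p^2(3p-7)(5p+1)

Pull out the common factor 10p^2, then factor the remaining trinomial.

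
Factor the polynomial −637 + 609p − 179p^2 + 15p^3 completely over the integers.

(3p − 7)(5p − 13)(p − 7)

Testing divisors of the constant over divisors of the leading coefficient, p = 7/3 is a root, so (3p − 7) is a factor; dividing leaves 5p^2 − 48p + 91.
The remaining quadratic factors as (5p − 13)(p − 7).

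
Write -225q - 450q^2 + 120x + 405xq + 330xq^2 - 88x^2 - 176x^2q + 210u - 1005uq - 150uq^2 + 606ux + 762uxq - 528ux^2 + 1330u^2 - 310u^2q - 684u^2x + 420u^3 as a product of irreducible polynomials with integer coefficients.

Group: 6u(70u^2 - 114ux - 75uq + 210u - 88x^2 + 165xq + 120x - 225q) + (2q + 1)(70u^2 - 114ux - 75uq + 210u - 88x^2 + 165xq + 120x - 225q); both groups contain (70u^2 - 114ux - 75uq + 210u - 88x^2 + 165xq + 120x - 225q), so (6u + 2q + 1) is a factor with cofactor 70u^2 - 114ux - 75uq + 210u - 88x^2 + 165xq + 120x - 225q.
The cofactor groups again: 70u^2 - 114ux - 75uq + 210u - 88x^2 + 165xq + 120x - 225q = 5u(14u + 8x - 15q) + (-11x + 15)(14u + 8x - 15q); both groups contain (14u + 8x - 15q), giving (5u - 11x + 15)(14u + 8x - 15q).

(14u + 8x - 15q)(6u + 2q + 1)(5u - 11x + 15)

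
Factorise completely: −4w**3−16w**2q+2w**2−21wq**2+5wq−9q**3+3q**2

Group: 2w(−2w**2−5wq−3q**2) + (3q−1)(−2w**2−5wq−3q**2); both groups contain (−2w**2−5wq−3q**2), so (2w+3q−1) is a factor with cofactor −2w**2−5wq−3q**2.
The cofactor groups again: −2w**2−5wq−3q**2 = −2w(w+q) − 3q(w+q); both groups contain (w+q), giving −(2w+3q)(w+q).

−(2w+3q)(2w+3q−1)(w+q)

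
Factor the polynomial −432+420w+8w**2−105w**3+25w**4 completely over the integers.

(5w−12)(5w−9)(w+2)(w−2)

By the rational root theorem, w = 12/5 is a root, giving the factor (5w−12) and quotient 5w**3−9w**2−20w+36.
Next, w = 9/5 is a root, so (5w−9) is a factor; dividing leaves w**2−4.
The remaining quadratic factors as (w+2)(w−2).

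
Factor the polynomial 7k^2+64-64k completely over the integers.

(7k-8)(k-8)

Need a pair with product 7·64 = 448 and sum -64: that's -8 and -56.
Split the middle term: 7k^2-8k - 56k+64 = k(7k-8) - 8(7k-8).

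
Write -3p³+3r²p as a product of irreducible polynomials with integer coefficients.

3p(r-p)(r+p)

Factor out 3p, leaving r²-p², which is a difference of two squares.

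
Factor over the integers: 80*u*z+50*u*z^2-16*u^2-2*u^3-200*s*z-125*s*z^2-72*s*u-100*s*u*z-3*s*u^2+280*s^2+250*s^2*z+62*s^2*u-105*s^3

Group: 5*s*(-21*s^2+4*s*u+50*s*z+56*s+u^2+8*u-25*z^2-40*z) - 2*u*(-21*s^2+4*s*u+50*s*z+56*s+u^2+8*u-25*z^2-40*z); both groups contain (-21*s^2+4*s*u+50*s*z+56*s+u^2+8*u-25*z^2-40*z), so (5*s-2*u) is a factor with cofactor -21*s^2+4*s*u+50*s*z+56*s+u^2+8*u-25*z^2-40*z.
The cofactor groups again: -21*s^2+4*s*u+50*s*z+56*s+u^2+8*u-25*z^2-40*z = -3*s*(7*s+u-5*z) + (u+5*z+8)*(7*s+u-5*z); both groups contain (7*s+u-5*z), giving -(3*s-u-5*z-8)*(7*s+u-5*z).

-(3*s-u-5*z-8)*(5*s-2*u)*(7*s+u-5*z)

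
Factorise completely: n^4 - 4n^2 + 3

Substitute u = n^2 to get a quadratic in u, then factor.
n^2 - 1 is a difference of squares.
n^2 - 3 is irreducible over ℤ (3 is not a perfect square).

(n + 1)(n - 1)(n^2 - 3)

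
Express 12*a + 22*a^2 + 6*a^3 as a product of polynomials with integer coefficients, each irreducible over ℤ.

Pull out the common factor 2*a, then factor the remaining trinomial.

2*a*(3*a + 2)*(a + 3)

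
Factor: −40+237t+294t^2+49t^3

(7t+8)(7t−1)(t+5)

Trying the rational-root candidates, t = −5 is a root, so (t+5) divides it; the quotient is 49t^2+49t−8.
The remaining quadratic factors as (7t+8)(7t−1).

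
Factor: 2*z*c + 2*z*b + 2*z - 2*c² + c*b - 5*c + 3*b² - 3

(2*z - 2*c + 3*b - 3)*(c + b + 1)

Group: 2*z*(c + b + 1) + (-2*c + 3*b - 3)*(c + b + 1); both groups contain (c + b + 1).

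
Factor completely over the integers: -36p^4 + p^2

Every term has a factor of p^2; factoring it out leaves -36p^2 + 1.
Recognize a difference of squares with the parts 1 and 6p.

-p^2(6p + 1)(6p - 1)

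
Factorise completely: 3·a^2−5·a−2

Need a pair with product 3·(−2) = −6 and sum −5: that's −6 and 1.
Split the middle term: 3·a^2−6·a + a−2 = 3·a·(a−2) + (a−2).

(3·a+1)·(a−2)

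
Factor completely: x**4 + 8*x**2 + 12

(x**2 + 2)*(x**2 + 6)

Substitute u = x**2 to get a quadratic in u, then factor.
x**2 + 6 is irreducible over ℤ (always positive, so no real roots).
x**2 + 2 is irreducible over ℤ (always positive, so no real roots).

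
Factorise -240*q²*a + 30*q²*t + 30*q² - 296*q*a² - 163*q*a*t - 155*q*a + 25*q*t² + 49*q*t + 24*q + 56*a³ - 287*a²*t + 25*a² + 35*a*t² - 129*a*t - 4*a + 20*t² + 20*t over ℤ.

-(6*q - a + 5*t)*(5*q + 7*a + 4)*(8*a - t - 1)

Group: 6*q*(-40*q*a + 5*q*t + 5*q - 56*a² + 7*a*t - 25*a + 4*t + 4) + (-a + 5*t)*(-40*q*a + 5*q*t + 5*q - 56*a² + 7*a*t - 25*a + 4*t + 4); both groups contain (-40*q*a + 5*q*t + 5*q - 56*a² + 7*a*t - 25*a + 4*t + 4), so (6*q - a + 5*t) is a factor with cofactor -40*q*a + 5*q*t + 5*q - 56*a² + 7*a*t - 25*a + 4*t + 4.
The cofactor groups again: -40*q*a + 5*q*t + 5*q - 56*a² + 7*a*t - 25*a + 4*t + 4 = -8*a*(5*q + 7*a + 4) + (t + 1)*(5*q + 7*a + 4); both groups contain (5*q + 7*a + 4), giving -(8*a - t - 1)*(5*q + 7*a + 4).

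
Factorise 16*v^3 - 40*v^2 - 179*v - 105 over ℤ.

(4*v + 3)*(4*v + 7)*(v - 5)

Trying the rational-root candidates, v = -3/4 is a root, so (4*v + 3) divides it; the quotient is 4*v^2 - 13*v - 35.
The remaining quadratic factors as (v - 5)(4*v + 7).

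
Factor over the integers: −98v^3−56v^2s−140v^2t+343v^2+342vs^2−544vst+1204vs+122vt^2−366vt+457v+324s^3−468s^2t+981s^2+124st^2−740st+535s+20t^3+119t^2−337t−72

Group: 2v(−49v^2−126vs+28vt−49v−81s^2+36st−63s+5t^2+41t+8) + (−4s+4t−9)(−49v^2−126vs+28vt−49v−81s^2+36st−63s+5t^2+41t+8); both groups contain (−49v^2−126vs+28vt−49v−81s^2+36st−63s+5t^2+41t+8), so (2v−4s+4t−9) is a factor with cofactor −49v^2−126vs+28vt−49v−81s^2+36st−63s+5t^2+41t+8.
The cofactor groups again: −49v^2−126vs+28vt−49v−81s^2+36st−63s+5t^2+41t+8 = −7v(7v+9s+t+8) + (−9s+5t+1)(7v+9s+t+8); both groups contain (7v+9s+t+8), giving −(7v+9s−5t−1)(7v+9s+t+8).

−(2v−4s+4t−9)(7v+9s+t+8)(7v+9s−5t−1)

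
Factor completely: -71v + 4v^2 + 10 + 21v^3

(3v - 5)(7v - 1)(v + 2)

Trying the rational-root candidates, v = 5/3 is a root, giving the factor (3v - 5) and quotient 7v^2 + 13v - 2.
The remaining quadratic factors as (7v - 1)(v + 2).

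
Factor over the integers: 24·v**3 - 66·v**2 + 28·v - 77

(4·v - 11)·(6·v**2 + 7)

Group as (24·v**3 + 28·v) + (-66·v**2 - 77) = 4·v·(6·v**2 + 7) - 11·(6·v**2 + 7).
Both groups share the factor (6·v**2 + 7).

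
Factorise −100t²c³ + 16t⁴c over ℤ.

4ct²(2t − 5c)(2t + 5c)

Pull out the common factor 4t²c; 4t² − 25c² is a difference of squares.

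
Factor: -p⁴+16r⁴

(2r-p)(2r+p)(4r²+p²)

Difference of squares twice: with A = 2r and B = p, A⁴ − B⁴ = (A² − B²)(A² + B²), and A² − B² factors again.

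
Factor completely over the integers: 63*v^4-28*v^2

7*v^2*(3*v+2)*(3*v-2)

Factor out 7*v^2, leaving 9*v^2-4, which is a difference of two squares.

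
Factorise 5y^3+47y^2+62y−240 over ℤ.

Among the possible rational roots, y = −6 is a root, so (y+6) divides it; the quotient is 5y^2+17y−40.
The remaining quadratic factors as (y+5)(5y−8).

(5y−8)(y+5)(y+6)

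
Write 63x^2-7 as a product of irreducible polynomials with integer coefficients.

Factor out 7, leaving 9x^2-1, which is a difference of two squares.

7(3x+1)(3x-1)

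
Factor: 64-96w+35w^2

(5w-8)(7w-8)

Need a pair with product 35·64 = 2240 and sum -96: that's -40 and -56.
Split the middle term: 35w^2-40w - 56w+64 = 5w(7w-8) - 8(7w-8).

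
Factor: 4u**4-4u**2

4u**2(u+1)(u-1)

Pull out the common factor 4u**2; u**2-1 is a difference of squares.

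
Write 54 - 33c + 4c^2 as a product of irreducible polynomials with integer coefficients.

Need a pair with product 4·54 = 216 and sum -33: that's -9 and -24.
Split the middle term: 4c^2 - 9c - 24c + 54 = c(4c - 9) - 6(4c - 9).

(4c - 9)(c - 6)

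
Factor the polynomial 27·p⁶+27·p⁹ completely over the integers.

27·p⁶·(p+1)·(p²-p+1)

Every term has a factor of 27·p⁶; factoring it out leaves p³+1.
Recognize a sum of cubes with the parts p and 1.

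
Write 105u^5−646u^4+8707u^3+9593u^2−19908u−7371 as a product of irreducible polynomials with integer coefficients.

(3u+1)(5u+9)(7u−9)(u^2−7u+91)

Testing divisors of the constant over divisors of the leading coefficient, u = 9/7 is a root, giving the factor (7u−9) and quotient 15u^4−73u^3+1150u^2+2849u+819.
Then u = −9/5 is a root, so (5u+9) is a factor; dividing leaves 3u^3−20u^2+266u+91.
Then u = −1/3 is a root, so (3u+1) divides it; the quotient is u^2−7u+91.
The quadratic u^2−7u+91 has discriminant −315 < 0 and is irreducible over ℤ.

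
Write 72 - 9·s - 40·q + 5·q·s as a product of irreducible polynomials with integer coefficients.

Group as (5·q·s - 40·q) + (-9·s + 72) = 5·q·(s - 8) - 9·(s - 8).
Both groups share the factor (s - 8).

(5·q - 9)·(s - 8)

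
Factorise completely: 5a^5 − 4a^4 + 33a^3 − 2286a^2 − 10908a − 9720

(5a + 6)(a + 3)(a − 9)(a^2 + 4a + 60)

Testing divisors of the constant over divisors of the leading coefficient, a = −3 is a root, so (a + 3) divides it; the quotient is 5a^4 − 19a^3 + 90a^2 − 2556a − 3240.
Next, a = 9 is a root, so (a − 9) is a factor; dividing leaves 5a^3 + 26a^2 + 324a + 360.
Next, a = −6/5 is a root, giving the factor (5a + 6) and quotient a^2 + 4a + 60.
The quadratic a^2 + 4a + 60 has discriminant −224 < 0 and is irreducible over ℤ.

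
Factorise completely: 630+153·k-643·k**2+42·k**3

(6·k-7)·(7·k+6)·(k-15)

Among the possible rational roots, k = 7/6 is a root, so (6·k-7) is a factor; dividing leaves 7·k**2-99·k-90.
The remaining quadratic factors as (7·k+6)(k-15).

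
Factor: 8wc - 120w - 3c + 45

Group as (8wc - 120w) + (-3c + 45) = 8w(c - 15) - 3(c - 15).
Both groups share the factor (c - 15).

(8w - 3)(c - 15)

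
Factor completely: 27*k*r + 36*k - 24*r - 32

Group as (27*k*r + 36*k) + (-24*r - 32) = 9*k*(3*r + 4) - 8*(3*r + 4).
Both groups share the factor (3*r + 4).

(3*r + 4)*(9*k - 8)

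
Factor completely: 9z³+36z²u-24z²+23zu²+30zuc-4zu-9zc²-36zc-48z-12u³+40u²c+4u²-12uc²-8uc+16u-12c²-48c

Group: z(9z²+9zu+9zc+12z-4u²+12uc-4u+12c) + (3u-c-4)(9z²+9zu+9zc+12z-4u²+12uc-4u+12c); both groups contain (9z²+9zu+9zc+12z-4u²+12uc-4u+12c), so (z+3u-c-4) is a factor with cofactor 9z²+9zu+9zc+12z-4u²+12uc-4u+12c.
The cofactor groups again: 9z²+9zu+9zc+12z-4u²+12uc-4u+12c = 3z(3z+4u+4) + (-u+3c)(3z+4u+4); both groups contain (3z+4u+4), giving (3z-u+3c)(3z+4u+4).

(z+3u-c-4)(3z-u+3c)(3z+4u+4)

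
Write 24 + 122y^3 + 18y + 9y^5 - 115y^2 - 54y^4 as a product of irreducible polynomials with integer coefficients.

(3y + 1)(3y - 4)(y - 2)(y^2 - 3y + 3)

By the rational root theorem, y = 2 is a root, giving the factor (y - 2) and quotient 9y^4 - 36y^3 + 50y^2 - 15y - 12.
Then y = -1/3 is a root, so (3y + 1) is a factor; dividing leaves 3y^3 - 13y^2 + 21y - 12.
Next, y = 4/3 is a root, giving the factor (3y - 4) and quotient y^2 - 3y + 3.
The quadratic y^2 - 3y + 3 has discriminant -3 < 0 and is irreducible over ℤ.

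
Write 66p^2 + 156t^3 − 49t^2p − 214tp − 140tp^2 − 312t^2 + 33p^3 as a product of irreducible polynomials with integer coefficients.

Group: 12t(13t^2 − 16tp − 26t + 3p^2 + 6p) + 11p(13t^2 − 16tp − 26t + 3p^2 + 6p); both groups contain (13t^2 − 16tp − 26t + 3p^2 + 6p), so (12t + 11p) is a factor with cofactor 13t^2 − 16tp − 26t + 3p^2 + 6p.
The cofactor groups again: 13t^2 − 16tp − 26t + 3p^2 + 6p = 13t(t − p − 2) − 3p(t − p − 2); both groups contain (t − p − 2), giving (13t − 3p)(t − p − 2).

(13t − 3p)(t − p − 2)(12t + 11p)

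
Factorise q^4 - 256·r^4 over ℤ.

(q + 4·r)·(q - 4·r)·(q^2 + 16·r^2)

Difference of squares twice: with A = q and B = 4·r, A⁴ − B⁴ = (A² − B²)(A² + B²), and A² − B² factors again.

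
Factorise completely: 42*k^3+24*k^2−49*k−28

Group as (42*k^3−49*k) + (24*k^2−28) = 7*k*(6*k^2−7) + 4*(6*k^2−7).
Both groups share the factor (6*k^2−7).

(7*k+4)*(6*k^2−7)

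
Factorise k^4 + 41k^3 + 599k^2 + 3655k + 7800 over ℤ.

Among the possible rational roots, k = -13 is a root, so (k + 13) divides it; the quotient is k^3 + 28k^2 + 235k + 600.
Then k = -8 is a root, so (k + 8) is a factor; dividing leaves k^2 + 20k + 75.
The remaining quadratic factors as (k + 5)(k + 15).

(k + 13)(k + 15)(k + 5)(k + 8)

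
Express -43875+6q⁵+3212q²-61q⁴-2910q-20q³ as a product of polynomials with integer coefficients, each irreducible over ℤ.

Testing divisors of the constant over divisors of the leading coefficient, q = -9/2 is a root, giving the factor (2q+9) and quotient 3q⁴-44q³+188q²+760q-4875.
Continuing, q = -13/3 is a root, so (3q+13) is a factor; dividing leaves q³-19q²+145q-375.
Continuing, q = 5 is a root, so (q-5) divides it; the quotient is q²-14q+75.
The quadratic q²-14q+75 has discriminant -104 < 0 and is irreducible over ℤ.

(2q+9)(3q+13)(q-5)(q²-14q+75)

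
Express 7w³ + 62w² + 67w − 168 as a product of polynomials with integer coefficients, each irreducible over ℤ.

(7w − 8)(w + 3)(w + 7)

Trying the rational-root candidates, w = −3 is a root, giving the factor (w + 3) and quotient 7w² + 41w − 56.
The remaining quadratic factors as (7w − 8)(w + 7).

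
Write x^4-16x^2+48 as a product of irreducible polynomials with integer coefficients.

(x+2)(x-2)(x^2-12)

Substitute u = x^2 to get a quadratic in u, then factor.
x^2-12 is irreducible over ℤ (12 is not a perfect square).
x^2-4 is a difference of squares.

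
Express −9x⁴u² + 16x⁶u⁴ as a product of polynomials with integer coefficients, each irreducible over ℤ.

Factor out x⁴u² first: what remains is 16x²u² − 9.
Recognize a difference of squares with the parts 4xu and 3.

u²x⁴(4xu + 3)(4xu − 3)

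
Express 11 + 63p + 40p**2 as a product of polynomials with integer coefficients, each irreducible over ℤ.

(5p + 1)(8p + 11)

Need a pair with product 40·11 = 440 and sum 63: that's 55 and 8.
Split the middle term: 40p**2 + 55p + 8p + 11 = 5p(8p + 11) + (8p + 11).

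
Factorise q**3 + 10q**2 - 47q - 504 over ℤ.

Among the possible rational roots, q = 7 is a root, giving the factor (q - 7) and quotient q**2 + 17q + 72.
The remaining quadratic factors as (q + 9)(q + 8).

(q + 8)(q + 9)(q - 7)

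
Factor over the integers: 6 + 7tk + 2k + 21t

(7t + 2)(k + 3)

Group as (7tk + 21t) + (2k + 6) = 7t(k + 3) + 2(k + 3).
Both groups share the factor (k + 3).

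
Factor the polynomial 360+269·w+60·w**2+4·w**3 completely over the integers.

(2·w+5)·(2·w+9)·(w+8)

By the rational root theorem, w = −8 is a root, so (w+8) divides it; the quotient is 4·w**2+28·w+45.
The remaining quadratic factors as (2·w+9)(2·w+5).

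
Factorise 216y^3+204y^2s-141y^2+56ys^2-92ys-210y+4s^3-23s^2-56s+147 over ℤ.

(8y+4s-7)(3y+s+3)(9y+s-7)

Group: 9y(24y^2+20ys+3y+4s^2+5s-21) + (s-7)(24y^2+20ys+3y+4s^2+5s-21); both groups contain (24y^2+20ys+3y+4s^2+5s-21), so (9y+s-7) is a factor with cofactor 24y^2+20ys+3y+4s^2+5s-21.
The cofactor groups again: 24y^2+20ys+3y+4s^2+5s-21 = 8y(3y+s+3) + (4s-7)(3y+s+3); both groups contain (3y+s+3), giving (8y+4s-7)(3y+s+3).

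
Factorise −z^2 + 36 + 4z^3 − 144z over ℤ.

(4z − 1)(z + 6)(z − 6)

Testing divisors of the constant over divisors of the leading coefficient, z = 1/4 is a root, so (4z − 1) is a factor; dividing leaves z^2 − 36.
The remaining quadratic factors as (z + 6)(z − 6).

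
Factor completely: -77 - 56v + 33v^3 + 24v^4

(8v + 11)(3v^3 - 7)

Group as (24v^4 - 56v) + (33v^3 - 77) = 8v(3v^3 - 7) + 11(3v^3 - 7).
Both groups share the factor (3v^3 - 7).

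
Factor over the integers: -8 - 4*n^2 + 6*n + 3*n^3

Group as (3*n^3 + 6*n) + (-4*n^2 - 8) = 3*n*(n^2 + 2) - 4*(n^2 + 2).
Both groups share the factor (n^2 + 2).

(3*n - 4)*(n^2 + 2)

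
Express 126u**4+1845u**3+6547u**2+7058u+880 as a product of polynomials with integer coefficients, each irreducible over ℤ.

(3u+8)(6u+11)(7u+1)(u+10)

Among the possible rational roots, u = -1/7 is a root, giving the factor (7u+1) and quotient 18u**3+261u**2+898u+880.
Next, u = -8/3 is a root, so (3u+8) divides it; the quotient is 6u**2+71u+110.
The remaining quadratic factors as (u+10)(6u+11).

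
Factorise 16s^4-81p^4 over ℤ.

Difference of squares twice: with A = 2s and B = 3p, A⁴ − B⁴ = (A² − B²)(A² + B²), and A² − B² factors again.

(2s-3p)(2s+3p)(4s^2+9p^2)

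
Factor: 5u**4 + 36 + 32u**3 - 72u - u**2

(5u - 3)(u + 2)(u + 6)(u - 1)

Trying the rational-root candidates, u = -2 is a root, so (u + 2) divides it; the quotient is 5u**3 + 22u**2 - 45u + 18.
Continuing, u = -6 is a root, giving the factor (u + 6) and quotient 5u**2 - 8u + 3.
The remaining quadratic factors as (5u - 3)(u - 1).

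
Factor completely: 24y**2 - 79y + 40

Need a pair with product 24·40 = 960 and sum -79: that's -64 and -15.
Split the middle term: 24y**2 - 64y - 15y + 40 = 8y(3y - 8) - 5(3y - 8).

(3y - 8)(8y - 5)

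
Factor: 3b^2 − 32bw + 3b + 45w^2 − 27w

(3b − 5w + 3)(b − 9w)

Group: 3b(b − 9w) + (−5w + 3)(b − 9w); both groups contain (b − 9w).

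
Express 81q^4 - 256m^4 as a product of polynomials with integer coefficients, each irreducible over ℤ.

(3q - 4m)(3q + 4m)(9q^2 + 16m^2)

Write as (9q^2)² − (16m^2)², then factor 9q^2 - 16m^2 once more.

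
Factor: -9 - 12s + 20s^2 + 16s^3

(2s + 1)(2s + 3)(4s - 3)

Testing divisors of the constant over divisors of the leading coefficient, s = 3/4 is a root, giving the factor (4s - 3) and quotient 4s^2 + 8s + 3.
The remaining quadratic factors as (2s + 1)(2s + 3).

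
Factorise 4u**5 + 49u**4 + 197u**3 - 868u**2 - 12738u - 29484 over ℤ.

(4u + 13)(u + 7)(u - 6)(u**2 + 8u + 54)

Testing divisors of the constant over divisors of the leading coefficient, u = -13/4 is a root, so (4u + 13) is a factor; dividing leaves u**4 + 9u**3 + 20u**2 - 282u - 2268.
Next, u = 6 is a root, giving the factor (u - 6) and quotient u**3 + 15u**2 + 110u + 378.
Then u = -7 is a root, so (u + 7) divides it; the quotient is u**2 + 8u + 54.
The quadratic u**2 + 8u + 54 has discriminant -152 < 0 and is irreducible over ℤ.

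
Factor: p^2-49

(p+7)(p-7)

Two integers with product -49 and sum 0 are 7 and -7.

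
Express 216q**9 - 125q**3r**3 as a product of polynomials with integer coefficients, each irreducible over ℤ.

q**3(6q**2 - 5r)(36q**4 + 30q**2r + 25r**2)

Factor out q**3 first: what remains is 216q**6 - 125r**3.
Recognize a difference of cubes with the parts 6q**2 and 5r.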